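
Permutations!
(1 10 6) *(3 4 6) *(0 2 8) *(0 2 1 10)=(0 1)(2 8)(3 4 6 10)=[1, 0, 8, 4, 6, 5, 10, 7, 2, 9, 3]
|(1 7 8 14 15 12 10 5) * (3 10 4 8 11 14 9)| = |(1 7 11 14 15 12 4 8 9 3 10 5)| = 12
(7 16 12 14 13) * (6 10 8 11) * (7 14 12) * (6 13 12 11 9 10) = (7 16)(8 9 10)(11 13 14 12) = [0, 1, 2, 3, 4, 5, 6, 16, 9, 10, 8, 13, 11, 14, 12, 15, 7]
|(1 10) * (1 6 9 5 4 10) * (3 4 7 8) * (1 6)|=|(1 6 9 5 7 8 3 4 10)|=9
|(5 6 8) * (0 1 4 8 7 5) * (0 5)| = |(0 1 4 8 5 6 7)| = 7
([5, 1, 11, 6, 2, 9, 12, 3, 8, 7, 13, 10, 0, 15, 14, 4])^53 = [3, 1, 4, 5, 15, 6, 9, 0, 8, 12, 11, 2, 7, 10, 14, 13]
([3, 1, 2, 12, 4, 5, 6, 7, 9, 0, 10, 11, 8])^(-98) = [12, 1, 2, 8, 4, 5, 6, 7, 0, 3, 10, 11, 9]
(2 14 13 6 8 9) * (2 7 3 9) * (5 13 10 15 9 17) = (2 14 10 15 9 7 3 17 5 13 6 8) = [0, 1, 14, 17, 4, 13, 8, 3, 2, 7, 15, 11, 12, 6, 10, 9, 16, 5]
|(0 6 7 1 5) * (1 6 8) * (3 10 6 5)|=8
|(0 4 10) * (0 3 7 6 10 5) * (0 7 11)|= |(0 4 5 7 6 10 3 11)|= 8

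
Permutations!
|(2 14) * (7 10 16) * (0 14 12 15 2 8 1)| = 12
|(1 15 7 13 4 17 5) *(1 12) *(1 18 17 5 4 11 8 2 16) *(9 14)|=40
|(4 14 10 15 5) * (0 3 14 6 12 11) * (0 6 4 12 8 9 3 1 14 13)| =|(0 1 14 10 15 5 12 11 6 8 9 3 13)| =13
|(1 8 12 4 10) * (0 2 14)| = |(0 2 14)(1 8 12 4 10)| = 15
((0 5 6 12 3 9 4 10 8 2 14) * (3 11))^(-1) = (0 14 2 8 10 4 9 3 11 12 6 5)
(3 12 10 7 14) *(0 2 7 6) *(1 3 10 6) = (0 2 7 14 10 1 3 12 6) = [2, 3, 7, 12, 4, 5, 0, 14, 8, 9, 1, 11, 6, 13, 10]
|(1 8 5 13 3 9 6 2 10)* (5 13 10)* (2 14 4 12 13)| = |(1 8 2 5 10)(3 9 6 14 4 12 13)| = 35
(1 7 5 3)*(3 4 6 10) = (1 7 5 4 6 10 3) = [0, 7, 2, 1, 6, 4, 10, 5, 8, 9, 3]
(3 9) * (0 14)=(0 14)(3 9)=[14, 1, 2, 9, 4, 5, 6, 7, 8, 3, 10, 11, 12, 13, 0]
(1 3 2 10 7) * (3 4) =(1 4 3 2 10 7) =[0, 4, 10, 2, 3, 5, 6, 1, 8, 9, 7]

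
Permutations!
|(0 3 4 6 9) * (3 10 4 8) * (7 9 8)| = |(0 10 4 6 8 3 7 9)| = 8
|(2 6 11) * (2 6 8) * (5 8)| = |(2 5 8)(6 11)| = 6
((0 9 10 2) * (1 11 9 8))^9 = ((0 8 1 11 9 10 2))^9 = (0 1 9 2 8 11 10)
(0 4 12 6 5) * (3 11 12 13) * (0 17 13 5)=(0 4 5 17 13 3 11 12 6)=[4, 1, 2, 11, 5, 17, 0, 7, 8, 9, 10, 12, 6, 3, 14, 15, 16, 13]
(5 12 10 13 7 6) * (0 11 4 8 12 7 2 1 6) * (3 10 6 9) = (0 11 4 8 12 6 5 7)(1 9 3 10 13 2) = [11, 9, 1, 10, 8, 7, 5, 0, 12, 3, 13, 4, 6, 2]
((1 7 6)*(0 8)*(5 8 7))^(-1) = ((0 7 6 1 5 8))^(-1) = (0 8 5 1 6 7)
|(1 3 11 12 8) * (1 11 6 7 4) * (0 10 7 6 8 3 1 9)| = |(0 10 7 4 9)(3 8 11 12)| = 20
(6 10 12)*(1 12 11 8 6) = (1 12)(6 10 11 8) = [0, 12, 2, 3, 4, 5, 10, 7, 6, 9, 11, 8, 1]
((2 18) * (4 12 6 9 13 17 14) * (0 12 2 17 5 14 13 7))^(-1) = ((0 12 6 9 7)(2 18 17 13 5 14 4))^(-1) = (0 7 9 6 12)(2 4 14 5 13 17 18)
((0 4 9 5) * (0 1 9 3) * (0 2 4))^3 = ((1 9 5)(2 4 3))^3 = (9)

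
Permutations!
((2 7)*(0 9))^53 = (0 9)(2 7)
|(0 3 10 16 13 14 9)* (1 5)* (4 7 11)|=42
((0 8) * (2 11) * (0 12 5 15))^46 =((0 8 12 5 15)(2 11))^46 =(0 8 12 5 15)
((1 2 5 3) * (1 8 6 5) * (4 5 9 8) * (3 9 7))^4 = (3 8 4 6 5 7 9)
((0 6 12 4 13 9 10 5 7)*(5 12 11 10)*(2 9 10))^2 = ((0 6 11 2 9 5 7)(4 13 10 12))^2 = (0 11 9 7 6 2 5)(4 10)(12 13)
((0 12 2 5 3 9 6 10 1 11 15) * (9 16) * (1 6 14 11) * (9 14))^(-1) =(0 15 11 14 16 3 5 2 12)(6 10)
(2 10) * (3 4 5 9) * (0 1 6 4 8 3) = (0 1 6 4 5 9)(2 10)(3 8) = [1, 6, 10, 8, 5, 9, 4, 7, 3, 0, 2]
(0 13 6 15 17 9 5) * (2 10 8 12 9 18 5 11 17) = (0 13 6 15 2 10 8 12 9 11 17 18 5) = [13, 1, 10, 3, 4, 0, 15, 7, 12, 11, 8, 17, 9, 6, 14, 2, 16, 18, 5]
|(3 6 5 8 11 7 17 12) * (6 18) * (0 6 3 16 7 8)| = |(0 6 5)(3 18)(7 17 12 16)(8 11)| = 12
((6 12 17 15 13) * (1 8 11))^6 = ((1 8 11)(6 12 17 15 13))^6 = (6 12 17 15 13)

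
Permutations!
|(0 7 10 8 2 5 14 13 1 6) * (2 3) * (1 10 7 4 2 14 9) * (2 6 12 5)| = 60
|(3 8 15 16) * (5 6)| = 4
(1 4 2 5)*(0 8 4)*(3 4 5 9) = (0 8 5 1)(2 9 3 4) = [8, 0, 9, 4, 2, 1, 6, 7, 5, 3]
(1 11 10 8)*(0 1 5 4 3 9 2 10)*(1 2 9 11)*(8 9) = (0 2 10 9 8 5 4 3 11) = [2, 1, 10, 11, 3, 4, 6, 7, 5, 8, 9, 0]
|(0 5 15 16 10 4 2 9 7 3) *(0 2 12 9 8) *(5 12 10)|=|(0 12 9 7 3 2 8)(4 10)(5 15 16)|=42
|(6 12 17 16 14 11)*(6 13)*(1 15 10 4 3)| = |(1 15 10 4 3)(6 12 17 16 14 11 13)| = 35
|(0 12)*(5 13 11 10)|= |(0 12)(5 13 11 10)|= 4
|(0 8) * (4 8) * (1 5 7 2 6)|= 15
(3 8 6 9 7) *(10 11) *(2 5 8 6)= (2 5 8)(3 6 9 7)(10 11)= [0, 1, 5, 6, 4, 8, 9, 3, 2, 7, 11, 10]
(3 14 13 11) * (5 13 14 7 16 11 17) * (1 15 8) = [0, 15, 2, 7, 4, 13, 6, 16, 1, 9, 10, 3, 12, 17, 14, 8, 11, 5] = (1 15 8)(3 7 16 11)(5 13 17)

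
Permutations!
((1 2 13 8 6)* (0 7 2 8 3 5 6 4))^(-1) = (0 4 8 1 6 5 3 13 2 7)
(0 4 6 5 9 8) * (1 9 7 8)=(0 4 6 5 7 8)(1 9)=[4, 9, 2, 3, 6, 7, 5, 8, 0, 1]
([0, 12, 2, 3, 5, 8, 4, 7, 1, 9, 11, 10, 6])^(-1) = [0, 8, 2, 3, 6, 4, 12, 7, 5, 9, 11, 10, 1]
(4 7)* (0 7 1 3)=(0 7 4 1 3)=[7, 3, 2, 0, 1, 5, 6, 4]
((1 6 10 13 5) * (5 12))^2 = (1 10 12)(5 6 13)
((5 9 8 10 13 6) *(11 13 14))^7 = (5 6 13 11 14 10 8 9)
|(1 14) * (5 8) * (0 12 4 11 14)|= |(0 12 4 11 14 1)(5 8)|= 6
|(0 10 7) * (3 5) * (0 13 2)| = 10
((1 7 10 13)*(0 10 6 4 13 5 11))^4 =((0 10 5 11)(1 7 6 4 13))^4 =(1 13 4 6 7)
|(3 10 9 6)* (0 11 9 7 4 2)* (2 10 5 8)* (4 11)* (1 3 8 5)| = |(0 4 10 7 11 9 6 8 2)(1 3)| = 18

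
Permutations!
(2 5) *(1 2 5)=[0, 2, 1, 3, 4, 5]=(5)(1 2)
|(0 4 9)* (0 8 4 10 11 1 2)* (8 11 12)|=|(0 10 12 8 4 9 11 1 2)|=9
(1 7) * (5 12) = (1 7)(5 12) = [0, 7, 2, 3, 4, 12, 6, 1, 8, 9, 10, 11, 5]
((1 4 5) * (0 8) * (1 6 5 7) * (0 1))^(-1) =(0 7 4 1 8)(5 6)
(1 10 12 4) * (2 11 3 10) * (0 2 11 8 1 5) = (0 2 8 1 11 3 10 12 4 5) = [2, 11, 8, 10, 5, 0, 6, 7, 1, 9, 12, 3, 4]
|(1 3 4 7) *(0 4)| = 5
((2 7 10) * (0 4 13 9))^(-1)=((0 4 13 9)(2 7 10))^(-1)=(0 9 13 4)(2 10 7)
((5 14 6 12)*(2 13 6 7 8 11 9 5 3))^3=(2 12 13 3 6)(5 8)(7 9)(11 14)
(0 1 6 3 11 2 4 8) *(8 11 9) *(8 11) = (0 1 6 3 9 11 2 4 8) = [1, 6, 4, 9, 8, 5, 3, 7, 0, 11, 10, 2]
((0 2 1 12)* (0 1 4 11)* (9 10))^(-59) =(0 2 4 11)(1 12)(9 10)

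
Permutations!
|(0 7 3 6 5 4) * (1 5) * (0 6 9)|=4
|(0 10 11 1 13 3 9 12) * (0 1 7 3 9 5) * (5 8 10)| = 20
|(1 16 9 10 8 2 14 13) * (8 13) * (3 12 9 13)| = 12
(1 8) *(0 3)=(0 3)(1 8)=[3, 8, 2, 0, 4, 5, 6, 7, 1]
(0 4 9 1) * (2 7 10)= [4, 0, 7, 3, 9, 5, 6, 10, 8, 1, 2]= (0 4 9 1)(2 7 10)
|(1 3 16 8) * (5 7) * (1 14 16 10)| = 6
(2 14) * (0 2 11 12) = (0 2 14 11 12) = [2, 1, 14, 3, 4, 5, 6, 7, 8, 9, 10, 12, 0, 13, 11]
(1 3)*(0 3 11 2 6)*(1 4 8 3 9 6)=(0 9 6)(1 11 2)(3 4 8)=[9, 11, 1, 4, 8, 5, 0, 7, 3, 6, 10, 2]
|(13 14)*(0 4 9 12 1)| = |(0 4 9 12 1)(13 14)| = 10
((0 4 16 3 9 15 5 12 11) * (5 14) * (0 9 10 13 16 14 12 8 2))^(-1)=(0 2 8 5 14 4)(3 16 13 10)(9 11 12 15)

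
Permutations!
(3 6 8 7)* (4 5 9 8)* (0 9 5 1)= (0 9 8 7 3 6 4 1)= [9, 0, 2, 6, 1, 5, 4, 3, 7, 8]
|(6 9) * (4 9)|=3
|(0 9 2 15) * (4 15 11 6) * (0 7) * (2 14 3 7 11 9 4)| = 10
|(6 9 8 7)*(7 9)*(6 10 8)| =|(6 7 10 8 9)| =5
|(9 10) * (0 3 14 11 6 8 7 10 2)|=10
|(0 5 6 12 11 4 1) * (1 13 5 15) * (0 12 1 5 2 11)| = |(0 15 5 6 1 12)(2 11 4 13)| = 12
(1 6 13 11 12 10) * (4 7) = (1 6 13 11 12 10)(4 7) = [0, 6, 2, 3, 7, 5, 13, 4, 8, 9, 1, 12, 10, 11]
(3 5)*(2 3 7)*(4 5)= (2 3 4 5 7)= [0, 1, 3, 4, 5, 7, 6, 2]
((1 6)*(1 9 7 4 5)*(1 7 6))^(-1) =((4 5 7)(6 9))^(-1) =(4 7 5)(6 9)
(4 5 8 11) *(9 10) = (4 5 8 11)(9 10) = [0, 1, 2, 3, 5, 8, 6, 7, 11, 10, 9, 4]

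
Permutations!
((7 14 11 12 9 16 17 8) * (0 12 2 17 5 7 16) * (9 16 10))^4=((0 12 16 5 7 14 11 2 17 8 10 9))^4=(0 7 17)(2 9 5)(8 12 14)(10 16 11)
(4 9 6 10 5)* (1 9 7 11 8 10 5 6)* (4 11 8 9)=[0, 4, 2, 3, 7, 11, 5, 8, 10, 1, 6, 9]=(1 4 7 8 10 6 5 11 9)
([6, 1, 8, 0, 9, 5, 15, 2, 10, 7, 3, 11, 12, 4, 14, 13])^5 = (0 9 3 4 10 13 8 15 2 6 7)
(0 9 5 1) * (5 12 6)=[9, 0, 2, 3, 4, 1, 5, 7, 8, 12, 10, 11, 6]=(0 9 12 6 5 1)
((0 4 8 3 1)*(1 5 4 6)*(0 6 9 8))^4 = (0 5 8)(3 9 4)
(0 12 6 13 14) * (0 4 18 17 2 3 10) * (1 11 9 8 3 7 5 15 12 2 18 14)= (0 2 7 5 15 12 6 13 1 11 9 8 3 10)(4 14)(17 18)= [2, 11, 7, 10, 14, 15, 13, 5, 3, 8, 0, 9, 6, 1, 4, 12, 16, 18, 17]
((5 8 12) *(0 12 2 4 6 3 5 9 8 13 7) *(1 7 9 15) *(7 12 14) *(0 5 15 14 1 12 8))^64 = ((0 1 8 2 4 6 3 15 12 14 7 5 13 9))^64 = (0 12 8 7 4 13 3)(1 14 2 5 6 9 15)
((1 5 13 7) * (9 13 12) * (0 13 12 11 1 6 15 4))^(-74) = (0 15 7)(1 5 11)(4 6 13)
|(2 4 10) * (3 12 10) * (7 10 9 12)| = |(2 4 3 7 10)(9 12)| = 10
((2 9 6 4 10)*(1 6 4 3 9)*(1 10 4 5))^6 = ((1 6 3 9 5)(2 10))^6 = (10)(1 6 3 9 5)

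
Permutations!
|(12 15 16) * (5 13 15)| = 5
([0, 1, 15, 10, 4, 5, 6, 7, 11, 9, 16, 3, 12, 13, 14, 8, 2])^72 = (2 8 3 16 15 11 10)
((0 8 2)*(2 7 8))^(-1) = ((0 2)(7 8))^(-1) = (0 2)(7 8)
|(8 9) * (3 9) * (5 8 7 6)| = 6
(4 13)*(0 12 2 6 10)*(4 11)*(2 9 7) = [12, 1, 6, 3, 13, 5, 10, 2, 8, 7, 0, 4, 9, 11] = (0 12 9 7 2 6 10)(4 13 11)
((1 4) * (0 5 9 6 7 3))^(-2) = ((0 5 9 6 7 3)(1 4))^(-2) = (0 7 9)(3 6 5)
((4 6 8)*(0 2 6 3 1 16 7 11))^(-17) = (0 8 1 11 6 3 7 2 4 16)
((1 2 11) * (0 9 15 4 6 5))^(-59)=((0 9 15 4 6 5)(1 2 11))^(-59)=(0 9 15 4 6 5)(1 2 11)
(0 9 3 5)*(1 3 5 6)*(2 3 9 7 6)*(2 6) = [7, 9, 3, 6, 4, 0, 1, 2, 8, 5] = (0 7 2 3 6 1 9 5)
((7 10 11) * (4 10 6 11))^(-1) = (4 10)(6 7 11)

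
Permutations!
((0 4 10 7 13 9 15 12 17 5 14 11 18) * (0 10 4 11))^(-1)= ((0 11 18 10 7 13 9 15 12 17 5 14))^(-1)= (0 14 5 17 12 15 9 13 7 10 18 11)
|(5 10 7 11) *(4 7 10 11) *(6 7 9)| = |(4 9 6 7)(5 11)| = 4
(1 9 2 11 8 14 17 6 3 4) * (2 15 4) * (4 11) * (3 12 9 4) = (1 4)(2 3)(6 12 9 15 11 8 14 17) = [0, 4, 3, 2, 1, 5, 12, 7, 14, 15, 10, 8, 9, 13, 17, 11, 16, 6]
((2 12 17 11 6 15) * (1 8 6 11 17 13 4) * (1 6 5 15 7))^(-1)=((17)(1 8 5 15 2 12 13 4 6 7))^(-1)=(17)(1 7 6 4 13 12 2 15 5 8)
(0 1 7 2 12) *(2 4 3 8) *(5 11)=(0 1 7 4 3 8 2 12)(5 11)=[1, 7, 12, 8, 3, 11, 6, 4, 2, 9, 10, 5, 0]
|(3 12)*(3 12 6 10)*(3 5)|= 4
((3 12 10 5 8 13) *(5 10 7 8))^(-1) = (3 13 8 7 12) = ((3 12 7 8 13))^(-1)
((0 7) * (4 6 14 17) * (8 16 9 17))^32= ((0 7)(4 6 14 8 16 9 17))^32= (4 16 6 9 14 17 8)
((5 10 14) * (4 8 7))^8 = (4 7 8)(5 14 10)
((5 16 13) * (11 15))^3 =((5 16 13)(11 15))^3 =(16)(11 15)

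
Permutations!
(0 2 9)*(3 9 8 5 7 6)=(0 2 8 5 7 6 3 9)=[2, 1, 8, 9, 4, 7, 3, 6, 5, 0]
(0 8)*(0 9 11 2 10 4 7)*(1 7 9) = [8, 7, 10, 3, 9, 5, 6, 0, 1, 11, 4, 2] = (0 8 1 7)(2 10 4 9 11)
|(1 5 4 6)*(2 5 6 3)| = |(1 6)(2 5 4 3)| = 4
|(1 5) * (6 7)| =|(1 5)(6 7)| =2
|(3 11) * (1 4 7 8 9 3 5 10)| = |(1 4 7 8 9 3 11 5 10)| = 9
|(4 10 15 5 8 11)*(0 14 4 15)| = |(0 14 4 10)(5 8 11 15)| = 4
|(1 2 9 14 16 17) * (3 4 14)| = 8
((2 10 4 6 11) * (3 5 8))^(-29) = ((2 10 4 6 11)(3 5 8))^(-29) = (2 10 4 6 11)(3 5 8)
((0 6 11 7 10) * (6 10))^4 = ((0 10)(6 11 7))^4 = (6 11 7)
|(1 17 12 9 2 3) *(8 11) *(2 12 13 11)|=|(1 17 13 11 8 2 3)(9 12)|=14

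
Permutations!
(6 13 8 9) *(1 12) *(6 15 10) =(1 12)(6 13 8 9 15 10) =[0, 12, 2, 3, 4, 5, 13, 7, 9, 15, 6, 11, 1, 8, 14, 10]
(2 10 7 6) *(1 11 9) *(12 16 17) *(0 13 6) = [13, 11, 10, 3, 4, 5, 2, 0, 8, 1, 7, 9, 16, 6, 14, 15, 17, 12] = (0 13 6 2 10 7)(1 11 9)(12 16 17)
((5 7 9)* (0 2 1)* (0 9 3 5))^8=((0 2 1 9)(3 5 7))^8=(9)(3 7 5)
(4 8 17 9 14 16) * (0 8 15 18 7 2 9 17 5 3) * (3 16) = (0 8 5 16 4 15 18 7 2 9 14 3) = [8, 1, 9, 0, 15, 16, 6, 2, 5, 14, 10, 11, 12, 13, 3, 18, 4, 17, 7]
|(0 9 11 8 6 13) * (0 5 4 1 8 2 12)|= |(0 9 11 2 12)(1 8 6 13 5 4)|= 30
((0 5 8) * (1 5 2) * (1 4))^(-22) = ((0 2 4 1 5 8))^(-22) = (0 4 5)(1 8 2)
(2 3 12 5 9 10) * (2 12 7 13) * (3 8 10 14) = (2 8 10 12 5 9 14 3 7 13) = [0, 1, 8, 7, 4, 9, 6, 13, 10, 14, 12, 11, 5, 2, 3]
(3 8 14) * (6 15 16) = (3 8 14)(6 15 16) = [0, 1, 2, 8, 4, 5, 15, 7, 14, 9, 10, 11, 12, 13, 3, 16, 6]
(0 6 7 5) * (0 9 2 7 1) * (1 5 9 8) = (0 6 5 8 1)(2 7 9) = [6, 0, 7, 3, 4, 8, 5, 9, 1, 2]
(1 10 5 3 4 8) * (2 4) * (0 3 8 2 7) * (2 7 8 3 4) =(0 4 7)(1 10 5 3 8) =[4, 10, 2, 8, 7, 3, 6, 0, 1, 9, 5]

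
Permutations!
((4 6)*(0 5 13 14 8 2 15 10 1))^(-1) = (0 1 10 15 2 8 14 13 5)(4 6)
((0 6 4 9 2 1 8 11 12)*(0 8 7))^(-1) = (0 7 1 2 9 4 6)(8 12 11)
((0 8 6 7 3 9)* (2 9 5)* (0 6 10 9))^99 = ((0 8 10 9 6 7 3 5 2))^99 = (10)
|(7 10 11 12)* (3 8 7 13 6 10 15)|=|(3 8 7 15)(6 10 11 12 13)|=20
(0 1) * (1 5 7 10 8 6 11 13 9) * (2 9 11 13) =[5, 0, 9, 3, 4, 7, 13, 10, 6, 1, 8, 2, 12, 11] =(0 5 7 10 8 6 13 11 2 9 1)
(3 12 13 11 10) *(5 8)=(3 12 13 11 10)(5 8)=[0, 1, 2, 12, 4, 8, 6, 7, 5, 9, 3, 10, 13, 11]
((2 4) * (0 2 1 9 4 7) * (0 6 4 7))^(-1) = ((0 2)(1 9 7 6 4))^(-1) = (0 2)(1 4 6 7 9)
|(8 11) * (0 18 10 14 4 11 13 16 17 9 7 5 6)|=14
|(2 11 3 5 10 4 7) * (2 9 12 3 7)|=|(2 11 7 9 12 3 5 10 4)|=9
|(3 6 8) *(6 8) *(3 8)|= |(8)|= 1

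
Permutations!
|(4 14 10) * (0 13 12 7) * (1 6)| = 12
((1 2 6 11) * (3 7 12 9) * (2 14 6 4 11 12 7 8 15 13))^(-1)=(1 11 4 2 13 15 8 3 9 12 6 14)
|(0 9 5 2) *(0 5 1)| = |(0 9 1)(2 5)| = 6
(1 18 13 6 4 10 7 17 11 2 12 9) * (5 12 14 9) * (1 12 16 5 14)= (1 18 13 6 4 10 7 17 11 2)(5 16)(9 12 14)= [0, 18, 1, 3, 10, 16, 4, 17, 8, 12, 7, 2, 14, 6, 9, 15, 5, 11, 13]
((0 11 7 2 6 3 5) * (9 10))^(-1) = ((0 11 7 2 6 3 5)(9 10))^(-1) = (0 5 3 6 2 7 11)(9 10)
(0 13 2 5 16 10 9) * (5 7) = (0 13 2 7 5 16 10 9) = [13, 1, 7, 3, 4, 16, 6, 5, 8, 0, 9, 11, 12, 2, 14, 15, 10]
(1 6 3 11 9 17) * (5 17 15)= (1 6 3 11 9 15 5 17)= [0, 6, 2, 11, 4, 17, 3, 7, 8, 15, 10, 9, 12, 13, 14, 5, 16, 1]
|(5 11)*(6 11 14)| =4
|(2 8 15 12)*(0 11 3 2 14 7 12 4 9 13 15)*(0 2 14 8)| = 8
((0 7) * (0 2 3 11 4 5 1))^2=(0 2 11 5)(1 7 3 4)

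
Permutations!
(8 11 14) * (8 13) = (8 11 14 13) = [0, 1, 2, 3, 4, 5, 6, 7, 11, 9, 10, 14, 12, 8, 13]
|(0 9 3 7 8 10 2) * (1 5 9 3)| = |(0 3 7 8 10 2)(1 5 9)| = 6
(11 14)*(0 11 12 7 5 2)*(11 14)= [14, 1, 0, 3, 4, 2, 6, 5, 8, 9, 10, 11, 7, 13, 12]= (0 14 12 7 5 2)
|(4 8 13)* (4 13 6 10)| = |(13)(4 8 6 10)| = 4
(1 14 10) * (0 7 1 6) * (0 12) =(0 7 1 14 10 6 12) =[7, 14, 2, 3, 4, 5, 12, 1, 8, 9, 6, 11, 0, 13, 10]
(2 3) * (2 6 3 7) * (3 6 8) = [0, 1, 7, 8, 4, 5, 6, 2, 3] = (2 7)(3 8)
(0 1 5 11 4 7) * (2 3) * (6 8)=(0 1 5 11 4 7)(2 3)(6 8)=[1, 5, 3, 2, 7, 11, 8, 0, 6, 9, 10, 4]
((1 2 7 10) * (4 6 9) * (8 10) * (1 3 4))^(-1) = (1 9 6 4 3 10 8 7 2)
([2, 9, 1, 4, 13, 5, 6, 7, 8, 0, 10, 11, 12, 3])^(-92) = [0, 1, 2, 4, 13, 5, 6, 7, 8, 9, 10, 11, 12, 3]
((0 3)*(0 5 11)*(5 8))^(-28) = (0 8 11 3 5)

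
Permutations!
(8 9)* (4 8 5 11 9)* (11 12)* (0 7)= [7, 1, 2, 3, 8, 12, 6, 0, 4, 5, 10, 9, 11]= (0 7)(4 8)(5 12 11 9)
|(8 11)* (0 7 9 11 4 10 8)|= |(0 7 9 11)(4 10 8)|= 12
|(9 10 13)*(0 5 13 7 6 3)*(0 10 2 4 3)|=10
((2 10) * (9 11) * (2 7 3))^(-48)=(11)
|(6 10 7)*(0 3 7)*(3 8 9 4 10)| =15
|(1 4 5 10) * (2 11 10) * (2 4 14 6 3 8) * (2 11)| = |(1 14 6 3 8 11 10)(4 5)| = 14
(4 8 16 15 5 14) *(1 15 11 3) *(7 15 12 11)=(1 12 11 3)(4 8 16 7 15 5 14)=[0, 12, 2, 1, 8, 14, 6, 15, 16, 9, 10, 3, 11, 13, 4, 5, 7]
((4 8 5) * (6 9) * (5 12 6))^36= (12)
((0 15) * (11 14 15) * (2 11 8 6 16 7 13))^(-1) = ((0 8 6 16 7 13 2 11 14 15))^(-1) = (0 15 14 11 2 13 7 16 6 8)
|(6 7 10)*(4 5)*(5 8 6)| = |(4 8 6 7 10 5)| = 6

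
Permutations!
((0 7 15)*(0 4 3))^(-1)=((0 7 15 4 3))^(-1)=(0 3 4 15 7)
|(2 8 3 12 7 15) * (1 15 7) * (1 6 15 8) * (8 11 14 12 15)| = |(1 11 14 12 6 8 3 15 2)| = 9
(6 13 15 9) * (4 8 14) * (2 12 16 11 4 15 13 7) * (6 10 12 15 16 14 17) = [0, 1, 15, 3, 8, 5, 7, 2, 17, 10, 12, 4, 14, 13, 16, 9, 11, 6] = (2 15 9 10 12 14 16 11 4 8 17 6 7)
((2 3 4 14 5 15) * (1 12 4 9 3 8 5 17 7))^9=((1 12 4 14 17 7)(2 8 5 15)(3 9))^9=(1 14)(2 8 5 15)(3 9)(4 7)(12 17)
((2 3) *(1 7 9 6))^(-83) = (1 7 9 6)(2 3)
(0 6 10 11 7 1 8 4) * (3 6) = (0 3 6 10 11 7 1 8 4) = [3, 8, 2, 6, 0, 5, 10, 1, 4, 9, 11, 7]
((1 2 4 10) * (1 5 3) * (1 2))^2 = ((2 4 10 5 3))^2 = (2 10 3 4 5)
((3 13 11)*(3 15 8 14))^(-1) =(3 14 8 15 11 13)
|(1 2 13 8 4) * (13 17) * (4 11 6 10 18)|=|(1 2 17 13 8 11 6 10 18 4)|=10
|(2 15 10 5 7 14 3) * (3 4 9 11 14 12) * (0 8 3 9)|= |(0 8 3 2 15 10 5 7 12 9 11 14 4)|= 13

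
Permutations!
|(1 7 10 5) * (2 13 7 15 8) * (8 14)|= |(1 15 14 8 2 13 7 10 5)|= 9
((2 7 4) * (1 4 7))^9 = (7)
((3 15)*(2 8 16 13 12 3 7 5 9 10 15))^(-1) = (2 3 12 13 16 8)(5 7 15 10 9)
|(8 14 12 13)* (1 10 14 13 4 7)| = 6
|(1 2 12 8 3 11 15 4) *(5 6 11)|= |(1 2 12 8 3 5 6 11 15 4)|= 10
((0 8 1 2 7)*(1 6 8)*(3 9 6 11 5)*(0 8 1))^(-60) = ((1 2 7 8 11 5 3 9 6))^(-60) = (1 8 3)(2 11 9)(5 6 7)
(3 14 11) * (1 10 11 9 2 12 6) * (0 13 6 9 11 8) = (0 13 6 1 10 8)(2 12 9)(3 14 11) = [13, 10, 12, 14, 4, 5, 1, 7, 0, 2, 8, 3, 9, 6, 11]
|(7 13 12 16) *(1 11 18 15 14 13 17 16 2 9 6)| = 30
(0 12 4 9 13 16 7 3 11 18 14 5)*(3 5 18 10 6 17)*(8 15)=[12, 1, 2, 11, 9, 0, 17, 5, 15, 13, 6, 10, 4, 16, 18, 8, 7, 3, 14]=(0 12 4 9 13 16 7 5)(3 11 10 6 17)(8 15)(14 18)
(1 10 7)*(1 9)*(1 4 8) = [0, 10, 2, 3, 8, 5, 6, 9, 1, 4, 7] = (1 10 7 9 4 8)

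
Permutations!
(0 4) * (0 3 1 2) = (0 4 3 1 2) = [4, 2, 0, 1, 3]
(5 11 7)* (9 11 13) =(5 13 9 11 7) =[0, 1, 2, 3, 4, 13, 6, 5, 8, 11, 10, 7, 12, 9]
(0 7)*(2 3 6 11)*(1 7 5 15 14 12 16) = (0 5 15 14 12 16 1 7)(2 3 6 11) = [5, 7, 3, 6, 4, 15, 11, 0, 8, 9, 10, 2, 16, 13, 12, 14, 1]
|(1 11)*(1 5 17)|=|(1 11 5 17)|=4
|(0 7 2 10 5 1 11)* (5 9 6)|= 9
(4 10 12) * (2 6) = (2 6)(4 10 12) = [0, 1, 6, 3, 10, 5, 2, 7, 8, 9, 12, 11, 4]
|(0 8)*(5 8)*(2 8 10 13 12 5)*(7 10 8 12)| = |(0 2 12 5 8)(7 10 13)| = 15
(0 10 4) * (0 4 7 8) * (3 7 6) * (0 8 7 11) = [10, 1, 2, 11, 4, 5, 3, 7, 8, 9, 6, 0] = (0 10 6 3 11)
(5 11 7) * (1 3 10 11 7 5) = [0, 3, 2, 10, 4, 7, 6, 1, 8, 9, 11, 5] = (1 3 10 11 5 7)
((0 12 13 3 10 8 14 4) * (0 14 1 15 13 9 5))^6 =((0 12 9 5)(1 15 13 3 10 8)(4 14))^6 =(15)(0 9)(5 12)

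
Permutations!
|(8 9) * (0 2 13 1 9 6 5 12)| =9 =|(0 2 13 1 9 8 6 5 12)|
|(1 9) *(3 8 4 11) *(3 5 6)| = |(1 9)(3 8 4 11 5 6)| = 6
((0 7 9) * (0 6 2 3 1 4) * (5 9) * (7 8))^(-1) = ((0 8 7 5 9 6 2 3 1 4))^(-1) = (0 4 1 3 2 6 9 5 7 8)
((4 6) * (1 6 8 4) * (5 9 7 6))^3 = (1 7 5 6 9)(4 8)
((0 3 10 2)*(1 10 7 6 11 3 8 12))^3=((0 8 12 1 10 2)(3 7 6 11))^3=(0 1)(2 12)(3 11 6 7)(8 10)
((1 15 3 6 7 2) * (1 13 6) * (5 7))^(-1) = ((1 15 3)(2 13 6 5 7))^(-1) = (1 3 15)(2 7 5 6 13)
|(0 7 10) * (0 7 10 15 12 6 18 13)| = 8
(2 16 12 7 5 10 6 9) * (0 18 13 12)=(0 18 13 12 7 5 10 6 9 2 16)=[18, 1, 16, 3, 4, 10, 9, 5, 8, 2, 6, 11, 7, 12, 14, 15, 0, 17, 13]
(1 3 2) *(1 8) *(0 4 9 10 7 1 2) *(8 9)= [4, 3, 9, 0, 8, 5, 6, 1, 2, 10, 7]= (0 4 8 2 9 10 7 1 3)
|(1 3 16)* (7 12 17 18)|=12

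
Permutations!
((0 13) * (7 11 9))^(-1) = ((0 13)(7 11 9))^(-1) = (0 13)(7 9 11)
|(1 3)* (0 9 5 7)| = 4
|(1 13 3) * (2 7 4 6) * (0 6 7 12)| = |(0 6 2 12)(1 13 3)(4 7)| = 12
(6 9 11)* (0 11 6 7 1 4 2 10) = (0 11 7 1 4 2 10)(6 9) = [11, 4, 10, 3, 2, 5, 9, 1, 8, 6, 0, 7]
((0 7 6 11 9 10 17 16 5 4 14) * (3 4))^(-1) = (0 14 4 3 5 16 17 10 9 11 6 7)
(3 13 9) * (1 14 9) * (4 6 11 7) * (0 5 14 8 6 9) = (0 5 14)(1 8 6 11 7 4 9 3 13) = [5, 8, 2, 13, 9, 14, 11, 4, 6, 3, 10, 7, 12, 1, 0]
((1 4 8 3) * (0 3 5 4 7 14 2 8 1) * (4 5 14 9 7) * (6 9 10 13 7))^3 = (14)(0 3)(1 4)(6 9) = ((0 3)(1 4)(2 8 14)(6 9)(7 10 13))^3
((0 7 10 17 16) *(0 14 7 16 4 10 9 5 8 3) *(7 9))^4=((0 16 14 9 5 8 3)(4 10 17))^4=(0 5 16 8 14 3 9)(4 10 17)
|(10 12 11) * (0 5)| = 6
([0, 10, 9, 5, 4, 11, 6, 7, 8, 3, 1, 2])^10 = (11)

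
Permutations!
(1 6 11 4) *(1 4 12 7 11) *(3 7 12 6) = (12)(1 3 7 11 6) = [0, 3, 2, 7, 4, 5, 1, 11, 8, 9, 10, 6, 12]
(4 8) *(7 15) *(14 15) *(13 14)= (4 8)(7 13 14 15)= [0, 1, 2, 3, 8, 5, 6, 13, 4, 9, 10, 11, 12, 14, 15, 7]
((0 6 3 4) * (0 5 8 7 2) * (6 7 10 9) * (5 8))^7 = ((0 7 2)(3 4 8 10 9 6))^7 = (0 7 2)(3 4 8 10 9 6)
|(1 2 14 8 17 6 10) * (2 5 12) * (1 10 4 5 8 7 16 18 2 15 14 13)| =14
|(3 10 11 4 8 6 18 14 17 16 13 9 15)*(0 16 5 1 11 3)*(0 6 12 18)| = |(0 16 13 9 15 6)(1 11 4 8 12 18 14 17 5)(3 10)| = 18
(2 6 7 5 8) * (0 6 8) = [6, 1, 8, 3, 4, 0, 7, 5, 2] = (0 6 7 5)(2 8)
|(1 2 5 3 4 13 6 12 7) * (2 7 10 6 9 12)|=|(1 7)(2 5 3 4 13 9 12 10 6)|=18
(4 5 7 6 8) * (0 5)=(0 5 7 6 8 4)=[5, 1, 2, 3, 0, 7, 8, 6, 4]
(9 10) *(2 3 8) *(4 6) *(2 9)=[0, 1, 3, 8, 6, 5, 4, 7, 9, 10, 2]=(2 3 8 9 10)(4 6)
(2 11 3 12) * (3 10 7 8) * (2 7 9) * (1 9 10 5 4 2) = (1 9)(2 11 5 4)(3 12 7 8) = [0, 9, 11, 12, 2, 4, 6, 8, 3, 1, 10, 5, 7]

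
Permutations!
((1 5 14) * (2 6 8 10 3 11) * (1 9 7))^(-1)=((1 5 14 9 7)(2 6 8 10 3 11))^(-1)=(1 7 9 14 5)(2 11 3 10 8 6)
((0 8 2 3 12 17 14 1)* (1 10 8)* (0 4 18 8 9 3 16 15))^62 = (0 16 8 4)(1 15 2 18)(3 17 10)(9 12 14)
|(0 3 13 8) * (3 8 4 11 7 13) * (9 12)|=4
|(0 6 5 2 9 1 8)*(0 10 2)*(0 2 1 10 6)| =7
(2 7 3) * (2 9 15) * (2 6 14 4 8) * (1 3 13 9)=[0, 3, 7, 1, 8, 5, 14, 13, 2, 15, 10, 11, 12, 9, 4, 6]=(1 3)(2 7 13 9 15 6 14 4 8)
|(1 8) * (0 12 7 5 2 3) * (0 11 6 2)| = |(0 12 7 5)(1 8)(2 3 11 6)| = 4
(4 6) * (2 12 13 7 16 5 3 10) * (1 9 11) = (1 9 11)(2 12 13 7 16 5 3 10)(4 6) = [0, 9, 12, 10, 6, 3, 4, 16, 8, 11, 2, 1, 13, 7, 14, 15, 5]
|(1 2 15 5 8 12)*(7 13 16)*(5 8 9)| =|(1 2 15 8 12)(5 9)(7 13 16)| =30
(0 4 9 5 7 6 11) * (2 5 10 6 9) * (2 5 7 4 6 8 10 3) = (0 6 11)(2 7 9 3)(4 5)(8 10) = [6, 1, 7, 2, 5, 4, 11, 9, 10, 3, 8, 0]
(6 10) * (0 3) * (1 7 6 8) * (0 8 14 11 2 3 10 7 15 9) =(0 10 14 11 2 3 8 1 15 9)(6 7) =[10, 15, 3, 8, 4, 5, 7, 6, 1, 0, 14, 2, 12, 13, 11, 9]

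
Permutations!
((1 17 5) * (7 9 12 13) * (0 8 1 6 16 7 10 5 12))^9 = (0 16 10 17)(1 9 6 13)(5 12 8 7)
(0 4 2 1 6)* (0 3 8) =[4, 6, 1, 8, 2, 5, 3, 7, 0] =(0 4 2 1 6 3 8)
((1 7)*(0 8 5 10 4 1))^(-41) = (0 8 5 10 4 1 7)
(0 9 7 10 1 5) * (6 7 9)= [6, 5, 2, 3, 4, 0, 7, 10, 8, 9, 1]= (0 6 7 10 1 5)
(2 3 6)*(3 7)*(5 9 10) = (2 7 3 6)(5 9 10) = [0, 1, 7, 6, 4, 9, 2, 3, 8, 10, 5]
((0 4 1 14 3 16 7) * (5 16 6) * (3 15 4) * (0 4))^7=(0 1 16 3 14 7 6 15 4 5)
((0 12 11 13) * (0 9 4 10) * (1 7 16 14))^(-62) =((0 12 11 13 9 4 10)(1 7 16 14))^(-62) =(0 12 11 13 9 4 10)(1 16)(7 14)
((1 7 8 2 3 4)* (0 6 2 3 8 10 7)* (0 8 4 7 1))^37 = (0 6 2 4)(1 3 10 8 7)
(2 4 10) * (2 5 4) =[0, 1, 2, 3, 10, 4, 6, 7, 8, 9, 5] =(4 10 5)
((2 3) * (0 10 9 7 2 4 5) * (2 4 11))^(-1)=((0 10 9 7 4 5)(2 3 11))^(-1)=(0 5 4 7 9 10)(2 11 3)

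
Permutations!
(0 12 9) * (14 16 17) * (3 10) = [12, 1, 2, 10, 4, 5, 6, 7, 8, 0, 3, 11, 9, 13, 16, 15, 17, 14] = (0 12 9)(3 10)(14 16 17)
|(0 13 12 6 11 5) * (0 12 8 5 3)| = 8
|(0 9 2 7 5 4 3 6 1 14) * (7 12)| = 11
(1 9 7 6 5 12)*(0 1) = (0 1 9 7 6 5 12) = [1, 9, 2, 3, 4, 12, 5, 6, 8, 7, 10, 11, 0]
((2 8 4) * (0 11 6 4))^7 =((0 11 6 4 2 8))^7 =(0 11 6 4 2 8)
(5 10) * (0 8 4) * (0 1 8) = (1 8 4)(5 10) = [0, 8, 2, 3, 1, 10, 6, 7, 4, 9, 5]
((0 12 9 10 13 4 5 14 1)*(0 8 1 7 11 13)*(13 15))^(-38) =(0 9)(4 11 5 15 14 13 7)(10 12)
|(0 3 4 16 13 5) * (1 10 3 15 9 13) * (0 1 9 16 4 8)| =|(0 15 16 9 13 5 1 10 3 8)| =10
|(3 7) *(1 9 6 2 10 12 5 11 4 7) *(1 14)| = 12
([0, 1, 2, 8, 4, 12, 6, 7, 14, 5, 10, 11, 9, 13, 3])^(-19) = [0, 1, 2, 14, 4, 9, 6, 7, 3, 12, 10, 11, 5, 13, 8]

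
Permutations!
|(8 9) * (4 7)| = 2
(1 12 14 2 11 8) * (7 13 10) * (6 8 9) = (1 12 14 2 11 9 6 8)(7 13 10) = [0, 12, 11, 3, 4, 5, 8, 13, 1, 6, 7, 9, 14, 10, 2]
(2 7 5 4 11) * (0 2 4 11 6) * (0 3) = (0 2 7 5 11 4 6 3) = [2, 1, 7, 0, 6, 11, 3, 5, 8, 9, 10, 4]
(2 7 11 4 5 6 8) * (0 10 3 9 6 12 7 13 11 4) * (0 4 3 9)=(0 10 9 6 8 2 13 11 4 5 12 7 3)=[10, 1, 13, 0, 5, 12, 8, 3, 2, 6, 9, 4, 7, 11]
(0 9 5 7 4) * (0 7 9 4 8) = (0 4 7 8)(5 9) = [4, 1, 2, 3, 7, 9, 6, 8, 0, 5]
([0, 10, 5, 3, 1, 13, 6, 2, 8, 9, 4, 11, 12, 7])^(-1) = (1 4 10)(2 7 13 5)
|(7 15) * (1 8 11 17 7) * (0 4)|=6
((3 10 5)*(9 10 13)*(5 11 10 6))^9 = ((3 13 9 6 5)(10 11))^9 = (3 5 6 9 13)(10 11)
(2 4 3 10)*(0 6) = (0 6)(2 4 3 10) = [6, 1, 4, 10, 3, 5, 0, 7, 8, 9, 2]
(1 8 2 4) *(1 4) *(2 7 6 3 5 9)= (1 8 7 6 3 5 9 2)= [0, 8, 1, 5, 4, 9, 3, 6, 7, 2]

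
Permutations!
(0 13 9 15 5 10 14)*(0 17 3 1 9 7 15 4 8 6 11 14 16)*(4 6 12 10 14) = [13, 9, 2, 1, 8, 14, 11, 15, 12, 6, 16, 4, 10, 7, 17, 5, 0, 3] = (0 13 7 15 5 14 17 3 1 9 6 11 4 8 12 10 16)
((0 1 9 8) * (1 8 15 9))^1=((0 8)(9 15))^1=(0 8)(9 15)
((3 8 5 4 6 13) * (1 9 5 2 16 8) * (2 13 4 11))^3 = ((1 9 5 11 2 16 8 13 3)(4 6))^3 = (1 11 8)(2 13 9)(3 5 16)(4 6)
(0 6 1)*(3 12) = [6, 0, 2, 12, 4, 5, 1, 7, 8, 9, 10, 11, 3] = (0 6 1)(3 12)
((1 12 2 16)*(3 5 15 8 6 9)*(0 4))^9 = ((0 4)(1 12 2 16)(3 5 15 8 6 9))^9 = (0 4)(1 12 2 16)(3 8)(5 6)(9 15)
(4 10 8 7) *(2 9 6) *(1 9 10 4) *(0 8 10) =(10)(0 8 7 1 9 6 2) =[8, 9, 0, 3, 4, 5, 2, 1, 7, 6, 10]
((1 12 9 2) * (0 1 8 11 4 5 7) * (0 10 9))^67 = ((0 1 12)(2 8 11 4 5 7 10 9))^67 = (0 1 12)(2 4 10 8 5 9 11 7)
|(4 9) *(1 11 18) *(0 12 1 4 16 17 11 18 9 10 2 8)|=8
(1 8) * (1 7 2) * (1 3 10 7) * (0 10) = (0 10 7 2 3)(1 8) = [10, 8, 3, 0, 4, 5, 6, 2, 1, 9, 7]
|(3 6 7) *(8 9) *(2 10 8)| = |(2 10 8 9)(3 6 7)| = 12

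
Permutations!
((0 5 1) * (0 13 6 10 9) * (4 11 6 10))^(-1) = ((0 5 1 13 10 9)(4 11 6))^(-1) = (0 9 10 13 1 5)(4 6 11)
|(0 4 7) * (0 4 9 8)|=|(0 9 8)(4 7)|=6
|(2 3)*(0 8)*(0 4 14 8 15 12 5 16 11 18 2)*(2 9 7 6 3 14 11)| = 15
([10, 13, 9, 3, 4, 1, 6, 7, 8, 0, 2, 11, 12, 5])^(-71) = (0 10 2 9)(1 13 5)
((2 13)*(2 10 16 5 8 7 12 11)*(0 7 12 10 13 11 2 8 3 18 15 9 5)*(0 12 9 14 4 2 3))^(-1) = ((0 7 10 16 12 3 18 15 14 4 2 11 8 9 5))^(-1) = (0 5 9 8 11 2 4 14 15 18 3 12 16 10 7)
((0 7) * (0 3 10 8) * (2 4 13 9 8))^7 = (0 9 4 10 7 8 13 2 3)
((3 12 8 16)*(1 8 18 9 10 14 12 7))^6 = ((1 8 16 3 7)(9 10 14 12 18))^6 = (1 8 16 3 7)(9 10 14 12 18)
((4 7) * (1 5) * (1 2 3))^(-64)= (7)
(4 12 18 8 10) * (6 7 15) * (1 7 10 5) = (1 7 15 6 10 4 12 18 8 5) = [0, 7, 2, 3, 12, 1, 10, 15, 5, 9, 4, 11, 18, 13, 14, 6, 16, 17, 8]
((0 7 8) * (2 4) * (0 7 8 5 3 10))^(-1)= ((0 8 7 5 3 10)(2 4))^(-1)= (0 10 3 5 7 8)(2 4)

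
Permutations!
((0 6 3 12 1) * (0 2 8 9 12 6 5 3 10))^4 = (0 10 6 3 5)(1 12 9 8 2)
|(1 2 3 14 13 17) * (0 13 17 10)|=15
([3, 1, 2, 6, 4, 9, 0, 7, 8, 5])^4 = [3, 1, 2, 6, 4, 5, 0, 7, 8, 9]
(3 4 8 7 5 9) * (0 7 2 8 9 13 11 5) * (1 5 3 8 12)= (0 7)(1 5 13 11 3 4 9 8 2 12)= [7, 5, 12, 4, 9, 13, 6, 0, 2, 8, 10, 3, 1, 11]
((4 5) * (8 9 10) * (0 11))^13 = (0 11)(4 5)(8 9 10)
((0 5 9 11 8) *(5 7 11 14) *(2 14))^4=(14)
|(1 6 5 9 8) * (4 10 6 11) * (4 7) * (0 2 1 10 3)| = |(0 2 1 11 7 4 3)(5 9 8 10 6)| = 35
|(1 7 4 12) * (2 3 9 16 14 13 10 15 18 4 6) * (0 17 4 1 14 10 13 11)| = |(0 17 4 12 14 11)(1 7 6 2 3 9 16 10 15 18)| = 30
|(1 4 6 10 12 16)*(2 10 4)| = 10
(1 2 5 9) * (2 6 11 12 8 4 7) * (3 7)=(1 6 11 12 8 4 3 7 2 5 9)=[0, 6, 5, 7, 3, 9, 11, 2, 4, 1, 10, 12, 8]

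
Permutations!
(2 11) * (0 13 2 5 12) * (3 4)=(0 13 2 11 5 12)(3 4)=[13, 1, 11, 4, 3, 12, 6, 7, 8, 9, 10, 5, 0, 2]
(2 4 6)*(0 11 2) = [11, 1, 4, 3, 6, 5, 0, 7, 8, 9, 10, 2] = (0 11 2 4 6)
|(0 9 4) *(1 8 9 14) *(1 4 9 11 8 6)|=6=|(0 14 4)(1 6)(8 11)|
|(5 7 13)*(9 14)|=6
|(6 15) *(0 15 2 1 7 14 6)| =|(0 15)(1 7 14 6 2)| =10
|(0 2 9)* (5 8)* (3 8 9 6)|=7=|(0 2 6 3 8 5 9)|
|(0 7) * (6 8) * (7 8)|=4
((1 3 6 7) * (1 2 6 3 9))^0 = ((1 9)(2 6 7))^0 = (9)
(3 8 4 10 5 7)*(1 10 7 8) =(1 10 5 8 4 7 3) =[0, 10, 2, 1, 7, 8, 6, 3, 4, 9, 5]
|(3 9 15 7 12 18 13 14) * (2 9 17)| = 10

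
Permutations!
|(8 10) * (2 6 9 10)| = |(2 6 9 10 8)| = 5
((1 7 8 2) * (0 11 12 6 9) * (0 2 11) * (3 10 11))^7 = (1 6 10 7 9 11 8 2 12 3)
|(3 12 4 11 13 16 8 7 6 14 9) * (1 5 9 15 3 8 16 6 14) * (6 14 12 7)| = |(16)(1 5 9 8 6)(3 7 12 4 11 13 14 15)| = 40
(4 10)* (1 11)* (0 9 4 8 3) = [9, 11, 2, 0, 10, 5, 6, 7, 3, 4, 8, 1] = (0 9 4 10 8 3)(1 11)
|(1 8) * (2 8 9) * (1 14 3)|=6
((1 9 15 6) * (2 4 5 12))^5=((1 9 15 6)(2 4 5 12))^5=(1 9 15 6)(2 4 5 12)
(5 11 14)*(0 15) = (0 15)(5 11 14) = [15, 1, 2, 3, 4, 11, 6, 7, 8, 9, 10, 14, 12, 13, 5, 0]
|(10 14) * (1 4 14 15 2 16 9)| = |(1 4 14 10 15 2 16 9)| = 8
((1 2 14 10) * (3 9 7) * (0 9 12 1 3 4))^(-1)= (0 4 7 9)(1 12 3 10 14 2)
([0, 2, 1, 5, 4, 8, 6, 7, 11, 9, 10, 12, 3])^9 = [0, 2, 1, 12, 4, 3, 6, 7, 5, 9, 10, 8, 11]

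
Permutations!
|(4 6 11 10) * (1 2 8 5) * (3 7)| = |(1 2 8 5)(3 7)(4 6 11 10)| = 4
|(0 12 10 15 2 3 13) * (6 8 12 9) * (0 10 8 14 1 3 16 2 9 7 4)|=|(0 7 4)(1 3 13 10 15 9 6 14)(2 16)(8 12)|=24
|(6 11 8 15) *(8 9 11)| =6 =|(6 8 15)(9 11)|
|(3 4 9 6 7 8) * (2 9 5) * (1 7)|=9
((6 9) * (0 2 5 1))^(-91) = ((0 2 5 1)(6 9))^(-91) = (0 2 5 1)(6 9)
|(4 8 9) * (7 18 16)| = |(4 8 9)(7 18 16)| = 3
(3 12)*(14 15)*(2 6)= (2 6)(3 12)(14 15)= [0, 1, 6, 12, 4, 5, 2, 7, 8, 9, 10, 11, 3, 13, 15, 14]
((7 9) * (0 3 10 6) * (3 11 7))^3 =(0 9 6 7 10 11 3)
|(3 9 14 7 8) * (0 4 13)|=15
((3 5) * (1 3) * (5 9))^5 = ((1 3 9 5))^5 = (1 3 9 5)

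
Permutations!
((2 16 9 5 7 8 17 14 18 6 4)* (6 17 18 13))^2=(2 9 7 18 14 6)(4 16 5 8 17 13)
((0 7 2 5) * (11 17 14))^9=(17)(0 7 2 5)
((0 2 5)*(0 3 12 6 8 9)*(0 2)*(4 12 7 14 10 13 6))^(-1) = ((2 5 3 7 14 10 13 6 8 9)(4 12))^(-1) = (2 9 8 6 13 10 14 7 3 5)(4 12)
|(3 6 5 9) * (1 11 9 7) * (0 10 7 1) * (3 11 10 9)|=9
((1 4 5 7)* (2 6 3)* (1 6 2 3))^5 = (7)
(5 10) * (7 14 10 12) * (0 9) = (0 9)(5 12 7 14 10) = [9, 1, 2, 3, 4, 12, 6, 14, 8, 0, 5, 11, 7, 13, 10]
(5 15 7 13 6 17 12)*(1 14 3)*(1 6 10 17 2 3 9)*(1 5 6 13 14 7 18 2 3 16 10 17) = (1 7 14 9 5 15 18 2 16 10)(3 13 17 12 6) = [0, 7, 16, 13, 4, 15, 3, 14, 8, 5, 1, 11, 6, 17, 9, 18, 10, 12, 2]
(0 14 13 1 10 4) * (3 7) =[14, 10, 2, 7, 0, 5, 6, 3, 8, 9, 4, 11, 12, 1, 13] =(0 14 13 1 10 4)(3 7)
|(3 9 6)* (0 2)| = 6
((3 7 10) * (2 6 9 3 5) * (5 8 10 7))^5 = (8 10)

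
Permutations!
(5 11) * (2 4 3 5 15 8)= [0, 1, 4, 5, 3, 11, 6, 7, 2, 9, 10, 15, 12, 13, 14, 8]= (2 4 3 5 11 15 8)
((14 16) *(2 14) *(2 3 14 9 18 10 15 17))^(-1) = (2 17 15 10 18 9)(3 16 14)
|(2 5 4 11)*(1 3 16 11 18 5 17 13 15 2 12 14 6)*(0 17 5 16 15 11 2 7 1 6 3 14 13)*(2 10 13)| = 90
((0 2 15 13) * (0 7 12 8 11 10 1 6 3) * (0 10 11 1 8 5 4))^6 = (0 5 7 15)(1 6 3 10 8)(2 4 12 13)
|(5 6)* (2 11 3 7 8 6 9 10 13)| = |(2 11 3 7 8 6 5 9 10 13)| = 10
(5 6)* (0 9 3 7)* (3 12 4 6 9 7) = [7, 1, 2, 3, 6, 9, 5, 0, 8, 12, 10, 11, 4] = (0 7)(4 6 5 9 12)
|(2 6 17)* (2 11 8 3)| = |(2 6 17 11 8 3)| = 6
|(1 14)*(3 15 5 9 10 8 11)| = 14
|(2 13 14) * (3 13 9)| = |(2 9 3 13 14)| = 5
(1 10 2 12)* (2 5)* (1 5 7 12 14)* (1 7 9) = (1 10 9)(2 14 7 12 5) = [0, 10, 14, 3, 4, 2, 6, 12, 8, 1, 9, 11, 5, 13, 7]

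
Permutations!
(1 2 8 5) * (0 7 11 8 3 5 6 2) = [7, 0, 3, 5, 4, 1, 2, 11, 6, 9, 10, 8] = (0 7 11 8 6 2 3 5 1)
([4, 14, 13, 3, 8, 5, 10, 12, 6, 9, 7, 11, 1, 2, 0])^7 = (0 1 7 6 4 14 12 10 8)(2 13)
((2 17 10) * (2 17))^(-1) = (10 17)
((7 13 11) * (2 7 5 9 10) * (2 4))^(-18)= ((2 7 13 11 5 9 10 4))^(-18)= (2 10 5 13)(4 9 11 7)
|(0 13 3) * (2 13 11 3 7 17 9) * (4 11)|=|(0 4 11 3)(2 13 7 17 9)|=20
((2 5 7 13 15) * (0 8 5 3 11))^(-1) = ((0 8 5 7 13 15 2 3 11))^(-1) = (0 11 3 2 15 13 7 5 8)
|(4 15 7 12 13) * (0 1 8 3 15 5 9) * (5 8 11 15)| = |(0 1 11 15 7 12 13 4 8 3 5 9)| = 12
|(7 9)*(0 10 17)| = 6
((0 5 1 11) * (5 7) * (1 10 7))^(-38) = ((0 1 11)(5 10 7))^(-38) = (0 1 11)(5 10 7)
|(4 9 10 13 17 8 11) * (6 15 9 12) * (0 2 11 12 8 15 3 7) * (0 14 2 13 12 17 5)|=39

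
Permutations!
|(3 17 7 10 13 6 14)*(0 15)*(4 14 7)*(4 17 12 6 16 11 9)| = 22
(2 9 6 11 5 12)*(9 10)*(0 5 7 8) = [5, 1, 10, 3, 4, 12, 11, 8, 0, 6, 9, 7, 2] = (0 5 12 2 10 9 6 11 7 8)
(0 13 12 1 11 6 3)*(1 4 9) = (0 13 12 4 9 1 11 6 3) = [13, 11, 2, 0, 9, 5, 3, 7, 8, 1, 10, 6, 4, 12]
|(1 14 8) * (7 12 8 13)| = 6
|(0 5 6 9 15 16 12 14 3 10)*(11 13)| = |(0 5 6 9 15 16 12 14 3 10)(11 13)| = 10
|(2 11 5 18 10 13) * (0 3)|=6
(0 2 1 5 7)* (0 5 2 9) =(0 9)(1 2)(5 7) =[9, 2, 1, 3, 4, 7, 6, 5, 8, 0]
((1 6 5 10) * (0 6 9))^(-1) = ((0 6 5 10 1 9))^(-1) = (0 9 1 10 5 6)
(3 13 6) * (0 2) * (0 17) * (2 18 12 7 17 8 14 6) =(0 18 12 7 17)(2 8 14 6 3 13) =[18, 1, 8, 13, 4, 5, 3, 17, 14, 9, 10, 11, 7, 2, 6, 15, 16, 0, 12]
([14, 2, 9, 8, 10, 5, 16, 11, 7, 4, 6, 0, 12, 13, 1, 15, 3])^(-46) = (0 10 11 4 7 9 8 2 3 1 16 14 6)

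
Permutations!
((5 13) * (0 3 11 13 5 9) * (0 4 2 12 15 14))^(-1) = (0 14 15 12 2 4 9 13 11 3)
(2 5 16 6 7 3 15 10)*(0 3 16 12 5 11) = (0 3 15 10 2 11)(5 12)(6 7 16) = [3, 1, 11, 15, 4, 12, 7, 16, 8, 9, 2, 0, 5, 13, 14, 10, 6]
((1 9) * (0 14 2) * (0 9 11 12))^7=(14)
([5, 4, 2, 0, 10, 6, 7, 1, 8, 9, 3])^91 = [7, 3, 2, 6, 0, 1, 4, 10, 8, 9, 5]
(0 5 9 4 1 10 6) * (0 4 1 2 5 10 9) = (0 10 6 4 2 5)(1 9) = [10, 9, 5, 3, 2, 0, 4, 7, 8, 1, 6]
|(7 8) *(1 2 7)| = 4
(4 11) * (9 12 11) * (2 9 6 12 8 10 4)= (2 9 8 10 4 6 12 11)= [0, 1, 9, 3, 6, 5, 12, 7, 10, 8, 4, 2, 11]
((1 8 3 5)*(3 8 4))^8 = (8)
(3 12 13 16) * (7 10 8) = (3 12 13 16)(7 10 8) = [0, 1, 2, 12, 4, 5, 6, 10, 7, 9, 8, 11, 13, 16, 14, 15, 3]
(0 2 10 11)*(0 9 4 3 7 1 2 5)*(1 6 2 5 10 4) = (0 10 11 9 1 5)(2 4 3 7 6) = [10, 5, 4, 7, 3, 0, 2, 6, 8, 1, 11, 9]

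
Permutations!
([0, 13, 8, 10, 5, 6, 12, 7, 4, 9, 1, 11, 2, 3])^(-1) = (1 10 3 13)(2 12 6 5 4 8)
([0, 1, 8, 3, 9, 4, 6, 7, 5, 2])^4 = [0, 1, 9, 3, 5, 8, 6, 7, 2, 4]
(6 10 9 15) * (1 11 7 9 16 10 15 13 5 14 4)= (1 11 7 9 13 5 14 4)(6 15)(10 16)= [0, 11, 2, 3, 1, 14, 15, 9, 8, 13, 16, 7, 12, 5, 4, 6, 10]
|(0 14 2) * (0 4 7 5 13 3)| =|(0 14 2 4 7 5 13 3)| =8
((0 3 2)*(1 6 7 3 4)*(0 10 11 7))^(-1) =((0 4 1 6)(2 10 11 7 3))^(-1) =(0 6 1 4)(2 3 7 11 10)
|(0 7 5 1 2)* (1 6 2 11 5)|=|(0 7 1 11 5 6 2)|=7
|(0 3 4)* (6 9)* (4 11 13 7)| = |(0 3 11 13 7 4)(6 9)| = 6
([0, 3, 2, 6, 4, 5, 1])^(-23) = (1 3 6)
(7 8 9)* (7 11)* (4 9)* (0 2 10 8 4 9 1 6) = [2, 6, 10, 3, 1, 5, 0, 4, 9, 11, 8, 7] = (0 2 10 8 9 11 7 4 1 6)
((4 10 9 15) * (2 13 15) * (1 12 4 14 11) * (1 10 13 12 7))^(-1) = ((1 7)(2 12 4 13 15 14 11 10 9))^(-1) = (1 7)(2 9 10 11 14 15 13 4 12)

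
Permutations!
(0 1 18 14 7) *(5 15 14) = [1, 18, 2, 3, 4, 15, 6, 0, 8, 9, 10, 11, 12, 13, 7, 14, 16, 17, 5] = (0 1 18 5 15 14 7)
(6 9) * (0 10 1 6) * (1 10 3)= (10)(0 3 1 6 9)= [3, 6, 2, 1, 4, 5, 9, 7, 8, 0, 10]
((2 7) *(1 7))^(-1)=(1 2 7)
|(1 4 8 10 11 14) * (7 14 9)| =8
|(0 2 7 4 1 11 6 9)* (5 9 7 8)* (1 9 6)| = 8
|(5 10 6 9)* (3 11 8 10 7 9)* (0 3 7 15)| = 10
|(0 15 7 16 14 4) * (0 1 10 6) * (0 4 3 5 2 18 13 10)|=14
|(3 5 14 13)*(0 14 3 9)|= |(0 14 13 9)(3 5)|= 4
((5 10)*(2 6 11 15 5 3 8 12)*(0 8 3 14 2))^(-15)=((0 8 12)(2 6 11 15 5 10 14))^(-15)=(2 14 10 5 15 11 6)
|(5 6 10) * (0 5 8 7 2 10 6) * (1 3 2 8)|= 4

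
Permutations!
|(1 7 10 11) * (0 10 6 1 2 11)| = 6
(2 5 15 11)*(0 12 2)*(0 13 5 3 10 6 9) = (0 12 2 3 10 6 9)(5 15 11 13) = [12, 1, 3, 10, 4, 15, 9, 7, 8, 0, 6, 13, 2, 5, 14, 11]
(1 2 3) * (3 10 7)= (1 2 10 7 3)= [0, 2, 10, 1, 4, 5, 6, 3, 8, 9, 7]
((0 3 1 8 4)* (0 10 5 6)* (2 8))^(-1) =((0 3 1 2 8 4 10 5 6))^(-1) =(0 6 5 10 4 8 2 1 3)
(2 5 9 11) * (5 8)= (2 8 5 9 11)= [0, 1, 8, 3, 4, 9, 6, 7, 5, 11, 10, 2]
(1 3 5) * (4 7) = (1 3 5)(4 7) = [0, 3, 2, 5, 7, 1, 6, 4]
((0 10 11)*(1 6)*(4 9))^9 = ((0 10 11)(1 6)(4 9))^9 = (11)(1 6)(4 9)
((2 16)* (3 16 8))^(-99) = ((2 8 3 16))^(-99) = (2 8 3 16)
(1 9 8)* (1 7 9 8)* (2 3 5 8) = (1 2 3 5 8 7 9) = [0, 2, 3, 5, 4, 8, 6, 9, 7, 1]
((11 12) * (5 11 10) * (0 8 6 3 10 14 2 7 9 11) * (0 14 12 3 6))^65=(0 8)(2 7 9 11 3 10 5 14)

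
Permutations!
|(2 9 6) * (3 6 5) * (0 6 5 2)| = 2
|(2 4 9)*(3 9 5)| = 5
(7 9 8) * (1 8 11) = (1 8 7 9 11) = [0, 8, 2, 3, 4, 5, 6, 9, 7, 11, 10, 1]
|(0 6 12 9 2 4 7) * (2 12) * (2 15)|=|(0 6 15 2 4 7)(9 12)|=6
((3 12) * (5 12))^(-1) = ((3 5 12))^(-1) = (3 12 5)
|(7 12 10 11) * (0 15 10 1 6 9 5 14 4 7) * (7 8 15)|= 13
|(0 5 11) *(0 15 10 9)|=6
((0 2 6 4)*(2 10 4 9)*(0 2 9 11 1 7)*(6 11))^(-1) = (0 7 1 11 2 4 10)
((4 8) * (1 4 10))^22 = ((1 4 8 10))^22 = (1 8)(4 10)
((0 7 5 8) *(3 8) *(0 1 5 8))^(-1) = (0 3 5 1 8 7) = ((0 7 8 1 5 3))^(-1)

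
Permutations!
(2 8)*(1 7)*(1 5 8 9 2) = (1 7 5 8)(2 9) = [0, 7, 9, 3, 4, 8, 6, 5, 1, 2]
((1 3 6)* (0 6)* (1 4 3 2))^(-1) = ((0 6 4 3)(1 2))^(-1) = (0 3 4 6)(1 2)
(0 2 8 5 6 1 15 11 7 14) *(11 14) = (0 2 8 5 6 1 15 14)(7 11) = [2, 15, 8, 3, 4, 6, 1, 11, 5, 9, 10, 7, 12, 13, 0, 14]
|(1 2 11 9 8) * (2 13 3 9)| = 10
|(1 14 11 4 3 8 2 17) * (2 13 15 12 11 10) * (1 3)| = |(1 14 10 2 17 3 8 13 15 12 11 4)| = 12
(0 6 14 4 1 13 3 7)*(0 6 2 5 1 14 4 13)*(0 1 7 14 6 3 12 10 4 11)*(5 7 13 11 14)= [2, 1, 7, 5, 6, 13, 14, 3, 8, 9, 4, 0, 10, 12, 11]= (0 2 7 3 5 13 12 10 4 6 14 11)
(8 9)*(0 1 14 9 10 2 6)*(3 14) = [1, 3, 6, 14, 4, 5, 0, 7, 10, 8, 2, 11, 12, 13, 9] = (0 1 3 14 9 8 10 2 6)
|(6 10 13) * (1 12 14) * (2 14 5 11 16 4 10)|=11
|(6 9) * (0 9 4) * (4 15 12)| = 6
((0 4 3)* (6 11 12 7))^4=((0 4 3)(6 11 12 7))^4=(12)(0 4 3)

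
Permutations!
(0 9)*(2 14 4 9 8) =(0 8 2 14 4 9) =[8, 1, 14, 3, 9, 5, 6, 7, 2, 0, 10, 11, 12, 13, 4]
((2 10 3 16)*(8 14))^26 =(2 3)(10 16)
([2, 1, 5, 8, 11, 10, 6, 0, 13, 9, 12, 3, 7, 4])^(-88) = (0 5 12)(2 10 7)(3 13 11 8 4)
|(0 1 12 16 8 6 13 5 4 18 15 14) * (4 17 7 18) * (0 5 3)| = |(0 1 12 16 8 6 13 3)(5 17 7 18 15 14)| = 24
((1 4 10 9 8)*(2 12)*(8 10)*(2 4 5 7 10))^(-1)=(1 8 4 12 2 9 10 7 5)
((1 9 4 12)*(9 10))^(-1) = ((1 10 9 4 12))^(-1) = (1 12 4 9 10)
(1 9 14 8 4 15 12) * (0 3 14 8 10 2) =(0 3 14 10 2)(1 9 8 4 15 12) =[3, 9, 0, 14, 15, 5, 6, 7, 4, 8, 2, 11, 1, 13, 10, 12]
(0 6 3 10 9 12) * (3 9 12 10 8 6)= (0 3 8 6 9 10 12)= [3, 1, 2, 8, 4, 5, 9, 7, 6, 10, 12, 11, 0]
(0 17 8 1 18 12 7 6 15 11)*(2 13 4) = (0 17 8 1 18 12 7 6 15 11)(2 13 4) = [17, 18, 13, 3, 2, 5, 15, 6, 1, 9, 10, 0, 7, 4, 14, 11, 16, 8, 12]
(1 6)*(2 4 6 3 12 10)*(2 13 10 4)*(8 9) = (1 3 12 4 6)(8 9)(10 13) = [0, 3, 2, 12, 6, 5, 1, 7, 9, 8, 13, 11, 4, 10]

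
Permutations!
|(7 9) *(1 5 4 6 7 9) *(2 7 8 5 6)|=7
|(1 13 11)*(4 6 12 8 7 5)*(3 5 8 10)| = |(1 13 11)(3 5 4 6 12 10)(7 8)| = 6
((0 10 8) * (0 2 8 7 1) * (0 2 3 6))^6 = (0 3 2 7)(1 10 6 8)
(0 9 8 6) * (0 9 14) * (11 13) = (0 14)(6 9 8)(11 13) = [14, 1, 2, 3, 4, 5, 9, 7, 6, 8, 10, 13, 12, 11, 0]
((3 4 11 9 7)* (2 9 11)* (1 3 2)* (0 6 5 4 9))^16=(11)(0 7 3 4 6 2 9 1 5)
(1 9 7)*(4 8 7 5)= [0, 9, 2, 3, 8, 4, 6, 1, 7, 5]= (1 9 5 4 8 7)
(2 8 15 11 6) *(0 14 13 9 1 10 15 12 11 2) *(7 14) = (0 7 14 13 9 1 10 15 2 8 12 11 6) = [7, 10, 8, 3, 4, 5, 0, 14, 12, 1, 15, 6, 11, 9, 13, 2]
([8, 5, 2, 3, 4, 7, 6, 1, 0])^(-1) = (0 8)(1 7 5)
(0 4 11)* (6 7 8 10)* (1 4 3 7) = (0 3 7 8 10 6 1 4 11) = [3, 4, 2, 7, 11, 5, 1, 8, 10, 9, 6, 0]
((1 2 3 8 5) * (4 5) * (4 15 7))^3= (1 8 4 2 15 5 3 7)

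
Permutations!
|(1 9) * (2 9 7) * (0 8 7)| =|(0 8 7 2 9 1)| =6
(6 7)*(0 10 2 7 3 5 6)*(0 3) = (0 10 2 7 3 5 6) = [10, 1, 7, 5, 4, 6, 0, 3, 8, 9, 2]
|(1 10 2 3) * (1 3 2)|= 2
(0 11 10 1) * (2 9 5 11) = (0 2 9 5 11 10 1) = [2, 0, 9, 3, 4, 11, 6, 7, 8, 5, 1, 10]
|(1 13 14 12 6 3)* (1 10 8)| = 8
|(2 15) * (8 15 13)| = 4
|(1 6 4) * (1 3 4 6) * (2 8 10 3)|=5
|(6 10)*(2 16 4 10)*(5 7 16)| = |(2 5 7 16 4 10 6)| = 7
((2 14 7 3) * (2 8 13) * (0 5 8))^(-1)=(0 3 7 14 2 13 8 5)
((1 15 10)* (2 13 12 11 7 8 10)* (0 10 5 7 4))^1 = ((0 10 1 15 2 13 12 11 4)(5 7 8))^1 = (0 10 1 15 2 13 12 11 4)(5 7 8)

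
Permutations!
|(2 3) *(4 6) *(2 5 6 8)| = |(2 3 5 6 4 8)| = 6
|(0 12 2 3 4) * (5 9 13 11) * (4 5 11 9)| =6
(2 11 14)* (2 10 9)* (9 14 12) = (2 11 12 9)(10 14) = [0, 1, 11, 3, 4, 5, 6, 7, 8, 2, 14, 12, 9, 13, 10]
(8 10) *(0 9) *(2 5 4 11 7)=(0 9)(2 5 4 11 7)(8 10)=[9, 1, 5, 3, 11, 4, 6, 2, 10, 0, 8, 7]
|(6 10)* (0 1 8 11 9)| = 10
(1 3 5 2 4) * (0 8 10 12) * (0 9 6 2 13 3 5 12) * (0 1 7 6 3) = [8, 5, 4, 12, 7, 13, 2, 6, 10, 3, 1, 11, 9, 0] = (0 8 10 1 5 13)(2 4 7 6)(3 12 9)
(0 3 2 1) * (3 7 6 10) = (0 7 6 10 3 2 1) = [7, 0, 1, 2, 4, 5, 10, 6, 8, 9, 3]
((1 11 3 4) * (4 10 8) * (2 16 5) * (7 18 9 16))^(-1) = (1 4 8 10 3 11)(2 5 16 9 18 7)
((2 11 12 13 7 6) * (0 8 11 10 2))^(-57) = (0 6 7 13 12 11 8)(2 10)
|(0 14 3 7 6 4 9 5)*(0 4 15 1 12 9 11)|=|(0 14 3 7 6 15 1 12 9 5 4 11)|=12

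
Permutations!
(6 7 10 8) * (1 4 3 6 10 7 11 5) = (1 4 3 6 11 5)(8 10) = [0, 4, 2, 6, 3, 1, 11, 7, 10, 9, 8, 5]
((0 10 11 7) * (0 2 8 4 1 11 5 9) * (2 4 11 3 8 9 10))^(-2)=(0 2 9)(1 7 8)(3 4 11)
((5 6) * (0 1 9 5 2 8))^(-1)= (0 8 2 6 5 9 1)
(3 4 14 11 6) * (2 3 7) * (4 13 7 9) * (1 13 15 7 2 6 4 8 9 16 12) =(1 13 2 3 15 7 6 16 12)(4 14 11)(8 9) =[0, 13, 3, 15, 14, 5, 16, 6, 9, 8, 10, 4, 1, 2, 11, 7, 12]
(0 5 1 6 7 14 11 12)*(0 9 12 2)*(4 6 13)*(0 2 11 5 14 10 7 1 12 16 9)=(0 14 5 12)(1 13 4 6)(7 10)(9 16)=[14, 13, 2, 3, 6, 12, 1, 10, 8, 16, 7, 11, 0, 4, 5, 15, 9]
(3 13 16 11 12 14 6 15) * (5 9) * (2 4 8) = (2 4 8)(3 13 16 11 12 14 6 15)(5 9) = [0, 1, 4, 13, 8, 9, 15, 7, 2, 5, 10, 12, 14, 16, 6, 3, 11]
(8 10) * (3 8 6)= (3 8 10 6)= [0, 1, 2, 8, 4, 5, 3, 7, 10, 9, 6]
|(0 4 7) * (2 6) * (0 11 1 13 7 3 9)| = 4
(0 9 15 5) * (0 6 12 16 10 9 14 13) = [14, 1, 2, 3, 4, 6, 12, 7, 8, 15, 9, 11, 16, 0, 13, 5, 10] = (0 14 13)(5 6 12 16 10 9 15)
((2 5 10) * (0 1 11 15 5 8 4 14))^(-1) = (0 14 4 8 2 10 5 15 11 1)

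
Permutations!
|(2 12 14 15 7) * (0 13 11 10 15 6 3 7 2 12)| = 30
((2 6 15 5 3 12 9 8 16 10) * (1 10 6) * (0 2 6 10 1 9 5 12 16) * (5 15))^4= ((0 2 9 8)(3 16 10 6 5)(12 15))^4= (3 5 6 10 16)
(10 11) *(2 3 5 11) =[0, 1, 3, 5, 4, 11, 6, 7, 8, 9, 2, 10] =(2 3 5 11 10)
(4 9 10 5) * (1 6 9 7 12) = (1 6 9 10 5 4 7 12) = [0, 6, 2, 3, 7, 4, 9, 12, 8, 10, 5, 11, 1]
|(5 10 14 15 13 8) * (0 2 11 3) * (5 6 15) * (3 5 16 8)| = |(0 2 11 5 10 14 16 8 6 15 13 3)| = 12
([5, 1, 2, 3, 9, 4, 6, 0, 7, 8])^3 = (0 9)(4 7)(5 8)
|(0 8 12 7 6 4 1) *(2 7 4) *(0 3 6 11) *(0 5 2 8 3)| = 28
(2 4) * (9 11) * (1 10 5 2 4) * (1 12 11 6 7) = (1 10 5 2 12 11 9 6 7) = [0, 10, 12, 3, 4, 2, 7, 1, 8, 6, 5, 9, 11]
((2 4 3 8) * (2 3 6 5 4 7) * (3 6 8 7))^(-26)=((2 3 7)(4 8 6 5))^(-26)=(2 3 7)(4 6)(5 8)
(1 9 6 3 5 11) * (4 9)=(1 4 9 6 3 5 11)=[0, 4, 2, 5, 9, 11, 3, 7, 8, 6, 10, 1]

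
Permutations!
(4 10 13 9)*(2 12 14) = (2 12 14)(4 10 13 9) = [0, 1, 12, 3, 10, 5, 6, 7, 8, 4, 13, 11, 14, 9, 2]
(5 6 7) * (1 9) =(1 9)(5 6 7) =[0, 9, 2, 3, 4, 6, 7, 5, 8, 1]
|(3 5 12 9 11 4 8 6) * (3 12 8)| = |(3 5 8 6 12 9 11 4)| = 8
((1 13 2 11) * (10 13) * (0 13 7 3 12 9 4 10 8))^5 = ((0 13 2 11 1 8)(3 12 9 4 10 7))^5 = (0 8 1 11 2 13)(3 7 10 4 9 12)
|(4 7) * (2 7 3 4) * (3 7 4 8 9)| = |(2 4 7)(3 8 9)| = 3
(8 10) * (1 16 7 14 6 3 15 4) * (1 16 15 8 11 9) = (1 15 4 16 7 14 6 3 8 10 11 9) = [0, 15, 2, 8, 16, 5, 3, 14, 10, 1, 11, 9, 12, 13, 6, 4, 7]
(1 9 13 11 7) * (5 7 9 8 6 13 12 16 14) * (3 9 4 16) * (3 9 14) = (1 8 6 13 11 4 16 3 14 5 7)(9 12) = [0, 8, 2, 14, 16, 7, 13, 1, 6, 12, 10, 4, 9, 11, 5, 15, 3]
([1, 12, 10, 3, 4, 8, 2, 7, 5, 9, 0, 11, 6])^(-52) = (0 12 2)(1 6 10)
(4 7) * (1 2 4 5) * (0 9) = (0 9)(1 2 4 7 5) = [9, 2, 4, 3, 7, 1, 6, 5, 8, 0]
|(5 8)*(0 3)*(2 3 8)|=|(0 8 5 2 3)|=5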